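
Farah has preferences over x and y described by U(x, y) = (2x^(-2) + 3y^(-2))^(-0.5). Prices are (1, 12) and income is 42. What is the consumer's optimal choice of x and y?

For CES with ρ = -2, MRS = (2/3)·(y/x)^3.
Tangency: set MRS = p_x/p_y = 1/12.
So (y/x)^3 = 0.125; taking the cube root, y/x = 0.5, i.e. y = 0.5·x.
Substitute into the budget 1·x + 12·y = 42: 7·x = 42, so x* = 6 and y* = 0.5·6 = 3.

x* = 6, y* = 3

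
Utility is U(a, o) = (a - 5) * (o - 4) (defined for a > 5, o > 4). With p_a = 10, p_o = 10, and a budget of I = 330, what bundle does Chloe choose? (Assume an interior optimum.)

a* = 17, o* = 16

MU_a = (o−4), MU_o = (a−5).
MRS = (o−4)/(a−5).
Tangency: set MRS = p_a/p_o = 10/10 = 1.
So (o − 4)/(a − 5) = 1, i.e. (o − 4) = (a − 5).
Rewrite the budget in excess-of-subsistence terms: 10·(a − 5) + 10·(o − 4) = 330 − 10·5 − 10·4 = 240.
Substituting, 20·(a − 5) = 240, so a − 5 = 12 and a* = 17.
Then o − 4 = 12, so o* = 16.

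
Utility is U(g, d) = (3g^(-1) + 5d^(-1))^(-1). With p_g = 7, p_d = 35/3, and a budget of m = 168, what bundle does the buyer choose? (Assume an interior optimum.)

g* = 9, d* = 9

For CES with ρ = -1, MRS = (3/5)·(d/g)^2.
Tangency: set MRS = p_g/p_d = 7/(35/3) = 0.6.
So (d/g)^2 = 1; taking the square root, d/g = 1, i.e. d = g.
Substitute into the budget 7·g + (35/3)·d = 168: (56/3)·g = 168, so g* = 9 and d* = 9.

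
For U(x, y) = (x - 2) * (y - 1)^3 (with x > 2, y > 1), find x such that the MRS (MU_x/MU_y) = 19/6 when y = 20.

MU_x = (y−1)^3, MU_y = 3·(x−2)·(y−1)^2.
MRS = (1/3)·(y−1)/(x−2).
Substitute y = 20: MRS = (19/3)/(x − 2). Setting this equal to 19/6 gives x − 2 = (19/3)/(19/6) = 2, so x = 4.

x = 4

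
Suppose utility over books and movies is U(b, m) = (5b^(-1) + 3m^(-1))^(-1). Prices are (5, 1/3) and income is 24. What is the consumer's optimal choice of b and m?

b* = 4, m* = 12

For CES with ρ = -1, MRS = (5/3)·(m/b)^2.
Tangency: set MRS = p_b/p_m = 5/(1/3) = 15.
So (m/b)^2 = 9; taking the square root, m/b = 3, i.e. m = 3·b.
Substitute into the budget 5·b + (1/3)·m = 24: 6·b = 24, so b* = 4 and m* = 3·4 = 12.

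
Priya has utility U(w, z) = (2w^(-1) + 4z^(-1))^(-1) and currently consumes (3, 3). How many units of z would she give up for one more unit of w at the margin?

MRS = 0.5

For CES with ρ = -1, MRS = (2/4)·(z/w)^2.
At (3, 3): MRS = 0.5.
So at (3, 3) the consumer would give up 0.5 units of z for one more unit of w.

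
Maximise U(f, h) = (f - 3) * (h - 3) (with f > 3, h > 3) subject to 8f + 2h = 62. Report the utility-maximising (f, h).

f* = 5, h* = 11

MU_f = (h−3), MU_h = (f−3).
MRS = (h−3)/(f−3).
Tangency: set MRS = p_f/p_h = 8/2 = 4.
So (h − 3)/(f − 3) = 4, i.e. (h − 3) = 4·(f − 3).
Rewrite the budget in excess-of-subsistence terms: 8·(f − 3) + 2·(h − 3) = 62 − 8·3 − 2·3 = 32.
Substituting, 16·(f − 3) = 32, so f − 3 = 2 and f* = 5.
Then h − 3 = 4·2 = 8, so h* = 11.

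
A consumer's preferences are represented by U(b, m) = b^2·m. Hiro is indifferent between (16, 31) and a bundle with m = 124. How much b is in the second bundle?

U(16, 31) = 7936.
Set U(b, 124) = 7936 and solve.
With m = 124: b^2 = 7936/124 = 64; taking the square root, b = 8.
Check: U(8, 124) = 7936.

b = 8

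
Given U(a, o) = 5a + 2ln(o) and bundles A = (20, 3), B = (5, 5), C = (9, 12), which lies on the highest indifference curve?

Bundle A

Evaluate utility at each bundle:
U(A) = 102.197.
U(B) = 28.219.
U(C) = 49.970.
Highest utility is A, so A ≻ C ≻ B.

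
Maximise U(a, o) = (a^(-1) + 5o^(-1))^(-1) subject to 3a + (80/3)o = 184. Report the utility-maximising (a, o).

For CES with ρ = -1, MRS = (1/5)·(o/a)^2.
Tangency: set MRS = p_a/p_o = 3/(80/3) = 9/80.
So (o/a)^2 = 9/16; taking the square root, o/a = 0.75, i.e. o = 0.75·a.
Substitute into the budget 3·a + (80/3)·o = 184: 23·a = 184, so a* = 8 and o* = 0.75·8 = 6.

a* = 8, o* = 6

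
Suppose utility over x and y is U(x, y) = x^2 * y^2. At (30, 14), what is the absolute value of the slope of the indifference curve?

MU_x = 2·x·y^2 and MU_y = 2·x^2·y.
MRS = MU_x/MU_y = y/x.
At (30, 14): MRS = 7/15.
So at (30, 14) the consumer would give up 7/15 units of y for one more unit of x.

MRS = 7/15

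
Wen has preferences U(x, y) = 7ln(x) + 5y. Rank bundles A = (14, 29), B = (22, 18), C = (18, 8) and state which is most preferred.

Bundle A

Evaluate utility at each bundle:
U(A) = 163.473.
U(B) = 111.637.
U(C) = 60.233.
Highest utility is A, so A ≻ B ≻ C.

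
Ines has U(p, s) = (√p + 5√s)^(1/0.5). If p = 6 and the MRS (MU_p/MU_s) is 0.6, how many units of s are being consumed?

s = 54

For CES with ρ = 0.5, MRS = (1/5)·√(s/p).
Setting (1/5)·√(s/6) = 0.6 gives √(s/6) = 3, so s/6 = 9 and s = 54.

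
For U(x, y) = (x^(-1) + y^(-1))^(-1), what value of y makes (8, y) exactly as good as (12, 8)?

y = 12

U depends on (x, y) only through S = x^(-1) + y^(-1), so equal utility means equal S. At (12, 8): S = 5/24.
With x = 8: 8^(-1) = 0.125, so y^(-1) = 5/24 − 0.125 = 1/12.
Hence y = 1/(1/12) = 12.
Check: U(8, 12) = 4.8.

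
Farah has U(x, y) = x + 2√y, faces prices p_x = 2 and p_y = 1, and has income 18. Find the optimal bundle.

x* = 7, y* = 4

MU_x = 1, MU_y = 2/(2√y).
MRS = 1 ÷ (2/(2√y)).
Tangency: set MRS = p_x/p_y = 2/1 = 2.
MRS depends only on y: √y = 2 ⇒ √y = 2 ⇒ y* = 4.
From the budget, 2·x = 18 − 1·4 = 14, so x* = 7.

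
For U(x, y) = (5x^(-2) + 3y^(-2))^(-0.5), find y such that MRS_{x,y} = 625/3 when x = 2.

For CES with ρ = -2, MRS = (5/3)·(y/x)^3.
Setting (5/3)·(y/2)^3 = 625/3 gives (y/2)^3 = 125, so y/2 = 5 and y = 10.

y = 10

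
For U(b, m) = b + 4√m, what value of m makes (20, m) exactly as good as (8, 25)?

m = 4

U(8, 25) = 28.
Set U(20, m) = 28 and solve.
With b = 20: 4√m = 28 − 20 = 8, so √m = 2 and m = 4.
Check: U(20, 4) = 28.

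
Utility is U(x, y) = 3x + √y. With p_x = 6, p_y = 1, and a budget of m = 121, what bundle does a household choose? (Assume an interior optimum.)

MU_x = 3, MU_y = 1/(2√y).
MRS = 3 ÷ (1/(2√y)).
Tangency: set MRS = p_x/p_y = 6/1 = 6.
MRS depends only on y: 6·√y = 6 ⇒ √y = 6/6 = 1 ⇒ y* = 1.
From the budget, 6·x = 121 − 1·1 = 120, so x* = 20.

x* = 20, y* = 1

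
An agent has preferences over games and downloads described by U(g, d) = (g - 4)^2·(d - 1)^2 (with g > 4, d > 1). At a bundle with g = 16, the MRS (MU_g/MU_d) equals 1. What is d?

MU_g = 2·(g−4)·(d−1)^2, MU_d = 2·(g−4)^2·(d−1).
MRS = (d−1)/(g−4).
Substitute g = 16: MRS = (d − 1)/12. Setting this equal to 1 gives d − 1 = 1·12 = 12, so d = 13.

d = 13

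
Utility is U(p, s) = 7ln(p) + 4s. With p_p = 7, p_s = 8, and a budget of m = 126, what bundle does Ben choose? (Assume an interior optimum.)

MU_p = 7/p, MU_s = 4.
MRS = 7/p ÷ 4.
Tangency: set MRS = p_p/p_s = 7/8 = 0.875.
MRS depends only on p: 1.75/p = 0.875 ⇒ p* = 1.75/0.875 = 2.
From the budget, 8·s = 126 − 7·2 = 112, so s* = 14.

p* = 2, s* = 14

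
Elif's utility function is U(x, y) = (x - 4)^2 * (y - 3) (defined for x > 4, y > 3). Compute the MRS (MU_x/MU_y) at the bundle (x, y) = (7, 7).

MU_x = 2·(x−4)·(y−3), MU_y = (x−4)^2.
MRS = (2/1)·(y−3)/(x−4).
At (7, 7): MRS = 8/3.
That is, one extra unit of x is worth 8/3 units of y at the margin.

MRS = 8/3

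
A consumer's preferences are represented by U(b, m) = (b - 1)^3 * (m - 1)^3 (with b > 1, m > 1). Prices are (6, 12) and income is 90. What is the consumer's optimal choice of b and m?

b* = 7, m* = 4

MU_b = 3·(b−1)^2·(m−1)^3, MU_m = 3·(b−1)^3·(m−1)^2.
MRS = (m−1)/(b−1).
Tangency: set MRS = p_b/p_m = 6/12 = 0.5.
So (m − 1)/(b − 1) = 0.5, i.e. (m − 1) = 0.5·(b − 1).
Rewrite the budget in excess-of-subsistence terms: 6·(b − 1) + 12·(m − 1) = 90 − 6·1 − 12·1 = 72.
Substituting, 12·(b − 1) = 72, so b − 1 = 6 and b* = 7.
Then m − 1 = 0.5·6 = 3, so m* = 4.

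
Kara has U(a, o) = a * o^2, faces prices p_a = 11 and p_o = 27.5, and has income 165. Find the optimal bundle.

MU_a = o^2 and MU_o = 2·a·o.
MRS = MU_a/MU_o = (1/2)·o/a.
Tangency: set MRS = p_a/p_o = 11/27.5 = 0.4.
So (1/2)·o/a = 0.4, i.e. o = 0.8·a.
Substitute into the budget 11·a + 27.5·o = 165: 33·a = 165, so a* = 5.
Then o* = 0.8·5 = 4.

a* = 5, o* = 4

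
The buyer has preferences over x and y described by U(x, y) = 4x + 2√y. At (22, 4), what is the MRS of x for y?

MU_x = 4, MU_y = 2/(2√y).
MRS = 4 ÷ (2/(2√y)).
At (22, 4): MRS = 8.
The indifference curve has slope −8 at this bundle.

MRS = 8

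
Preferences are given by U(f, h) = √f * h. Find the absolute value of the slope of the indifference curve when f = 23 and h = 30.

MRS = 15/23

MU_f = 0.5·f^(-0.5)·h and MU_h = √f.
MRS = MU_f/MU_h = (0.5)·h/f.
At (23, 30): MRS = 15/23.
The indifference curve has slope −15/23 at this bundle.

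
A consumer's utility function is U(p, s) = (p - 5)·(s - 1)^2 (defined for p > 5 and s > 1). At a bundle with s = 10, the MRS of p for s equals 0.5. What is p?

p = 14

MU_p = (s−1)^2, MU_s = 2·(p−5)·(s−1).
MRS = (1/2)·(s−1)/(p−5).
Substitute s = 10: MRS = 4.5/(p − 5). Setting this equal to 0.5 gives p − 5 = 4.5/0.5 = 9, so p = 14.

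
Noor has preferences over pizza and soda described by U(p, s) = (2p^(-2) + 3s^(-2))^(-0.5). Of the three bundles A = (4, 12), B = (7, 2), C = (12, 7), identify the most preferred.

Bundle C

Evaluate utility at each bundle:
U(A) = 2.619.
U(B) = 1.125.
U(C) = 3.649.
Highest utility is C, so C ≻ A ≻ B.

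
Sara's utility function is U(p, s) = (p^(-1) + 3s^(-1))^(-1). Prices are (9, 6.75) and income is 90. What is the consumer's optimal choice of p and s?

p* = 4, s* = 8

For CES with ρ = -1, MRS = (1/3)·(s/p)^2.
Tangency: set MRS = p_p/p_s = 9/6.75 = 4/3.
So (s/p)^2 = 4; taking the square root, s/p = 2, i.e. s = 2·p.
Substitute into the budget 9·p + 6.75·s = 90: 22.5·p = 90, so p* = 4 and s* = 2·4 = 8.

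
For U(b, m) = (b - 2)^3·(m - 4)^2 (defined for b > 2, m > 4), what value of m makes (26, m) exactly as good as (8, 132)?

U(8, 132) = 3538944.
Set U(26, m) = 3538944 and solve.
With b = 26: (26 − 2)^3 = 13824, so (m − 4)^2 = 3538944/13824 = 256.
Taking the square root (with m > 4): m − 4 = 16, so m = 20.
Check: U(26, 20) = 3538944.

m = 20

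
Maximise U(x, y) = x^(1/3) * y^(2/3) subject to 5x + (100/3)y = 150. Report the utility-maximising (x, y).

x* = 10, y* = 3

MU_x = 1/3·x^(-2/3)·y^(2/3) and MU_y = 2/3·x^(1/3)·y^(-1/3).
MRS = MU_x/MU_y = (0.5)·y/x.
Tangency: set MRS = p_x/p_y = 5/(100/3) = 0.15.
So (0.5)·y/x = 0.15, i.e. y = 0.3·x.
Substitute into the budget 5·x + (100/3)·y = 150: 15·x = 150, so x* = 10.
Then y* = 0.3·10 = 3.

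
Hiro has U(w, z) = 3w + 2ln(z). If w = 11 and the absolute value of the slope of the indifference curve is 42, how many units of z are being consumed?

MU_w = 3, MU_z = 2/z.
MRS = 3 ÷ (2/z).
MRS depends only on z: 1.5·z = 42 ⇒ z = 42/1.5 = 28.

z = 28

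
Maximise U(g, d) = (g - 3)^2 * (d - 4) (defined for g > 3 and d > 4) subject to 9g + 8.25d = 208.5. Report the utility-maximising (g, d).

MU_g = 2·(g−3)·(d−4), MU_d = (g−3)^2.
MRS = (2/1)·(d−4)/(g−3).
Tangency: set MRS = p_g/p_d = 9/8.25 = 12/11.
So (2/1)·(d − 4)/(g − 3) = 12/11, i.e. (d − 4) = (6/11)·(g − 3).
Rewrite the budget in excess-of-subsistence terms: 9·(g − 3) + 8.25·(d − 4) = 208.5 − 9·3 − 8.25·4 = 148.5.
Substituting, 13.5·(g − 3) = 148.5, so g − 3 = 11 and g* = 14.
Then d − 4 = (6/11)·11 = 6, so d* = 10.

g* = 14, d* = 10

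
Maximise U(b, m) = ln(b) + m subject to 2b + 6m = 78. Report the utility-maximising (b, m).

b* = 3, m* = 12

MU_b = 1/b, MU_m = 1.
MRS = 1/b ÷ 1.
Tangency: set MRS = p_b/p_m = 2/6 = 1/3.
MRS depends only on b: 1/b = 1/3 ⇒ b* = 1/(1/3) = 3.
From the budget, 6·m = 78 − 2·3 = 72, so m* = 12.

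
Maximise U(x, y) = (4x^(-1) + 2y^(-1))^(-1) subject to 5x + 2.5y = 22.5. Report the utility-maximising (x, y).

For CES with ρ = -1, MRS = (4/2)·(y/x)^2.
Tangency: set MRS = p_x/p_y = 5/2.5 = 2.
So (y/x)^2 = 1; taking the square root, y/x = 1, i.e. y = x.
Substitute into the budget 5·x + 2.5·y = 22.5: 7.5·x = 22.5, so x* = 3 and y* = 3.

x* = 3, y* = 3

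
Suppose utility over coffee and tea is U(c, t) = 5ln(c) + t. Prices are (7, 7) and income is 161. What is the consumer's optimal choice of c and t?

c* = 5, t* = 18

MU_c = 5/c, MU_t = 1.
MRS = 5/c ÷ 1.
Tangency: set MRS = p_c/p_t = 7/7 = 1.
MRS depends only on c: 5/c = 1 ⇒ c* = 5/1 = 5.
From the budget, 7·t = 161 − 7·5 = 126, so t* = 18.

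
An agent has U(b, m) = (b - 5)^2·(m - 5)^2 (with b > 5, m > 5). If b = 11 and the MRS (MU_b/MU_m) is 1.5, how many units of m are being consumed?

MU_b = 2·(b−5)·(m−5)^2, MU_m = 2·(b−5)^2·(m−5).
MRS = (m−5)/(b−5).
Substitute b = 11: MRS = (m − 5)/6. Setting this equal to 1.5 gives m − 5 = 1.5·6 = 9, so m = 14.

m = 14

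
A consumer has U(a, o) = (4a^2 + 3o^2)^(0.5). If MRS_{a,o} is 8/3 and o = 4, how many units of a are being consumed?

For CES with ρ = 2, MRS = (4/3)·(o/a)^(-1).
Setting (4/3)·(4/a)^(-1) = 8/3 gives (4/a)^(-1) = 2, so 4/a = 0.5 and a = 8.

a = 8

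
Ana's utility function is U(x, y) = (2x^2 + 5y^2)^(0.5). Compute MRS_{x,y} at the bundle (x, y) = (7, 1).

MRS = 2.8

For CES with ρ = 2, MRS = (2/5)·(y/x)^(-1).
At (7, 1): MRS = 2.8.
That is, one extra unit of x is worth 2.8 units of y at the margin.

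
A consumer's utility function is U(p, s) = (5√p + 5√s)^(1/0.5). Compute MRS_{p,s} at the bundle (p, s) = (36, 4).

MRS = 1/3

For CES with ρ = 0.5, MRS = √(s/p).
At (36, 4): MRS = 1/3.
So at (36, 4) the consumer would give up 1/3 units of s for one more unit of p.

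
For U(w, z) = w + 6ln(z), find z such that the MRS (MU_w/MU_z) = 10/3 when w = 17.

z = 20

MU_w = 1, MU_z = 6/z.
MRS = 1 ÷ (6/z).
MRS depends only on z: (1/6)·z = 10/3 ⇒ z = (10/3)/(1/6) = 20.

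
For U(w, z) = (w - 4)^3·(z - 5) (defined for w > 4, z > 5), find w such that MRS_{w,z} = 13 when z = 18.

w = 7

MU_w = 3·(w−4)^2·(z−5), MU_z = (w−4)^3.
MRS = (3/1)·(z−5)/(w−4).
Substitute z = 18: MRS = 39/(w − 4). Setting this equal to 13 gives w − 4 = 39/13 = 3, so w = 7.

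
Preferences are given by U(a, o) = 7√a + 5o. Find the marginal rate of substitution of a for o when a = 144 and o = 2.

MU_a = 7/(2√a), MU_o = 5.
MRS = 7/(2√a) ÷ 5.
At (144, 2): MRS = 7/120.
So at (144, 2) the consumer would give up 7/120 units of o for one more unit of a.

MRS = 7/120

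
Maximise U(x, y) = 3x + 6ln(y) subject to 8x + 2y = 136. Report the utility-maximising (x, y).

MU_x = 3, MU_y = 6/y.
MRS = 3 ÷ (6/y).
Tangency: set MRS = p_x/p_y = 8/2 = 4.
MRS depends only on y: 0.5·y = 4 ⇒ y* = 4/0.5 = 8.
From the budget, 8·x = 136 − 2·8 = 120, so x* = 15.

x* = 15, y* = 8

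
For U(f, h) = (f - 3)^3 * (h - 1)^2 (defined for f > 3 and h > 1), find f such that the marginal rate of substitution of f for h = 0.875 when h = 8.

MU_f = 3·(f−3)^2·(h−1)^2, MU_h = 2·(f−3)^3·(h−1).
MRS = (3/2)·(h−1)/(f−3).
Substitute h = 8: MRS = 10.5/(f − 3). Setting this equal to 0.875 gives f − 3 = 10.5/0.875 = 12, so f = 15.

f = 15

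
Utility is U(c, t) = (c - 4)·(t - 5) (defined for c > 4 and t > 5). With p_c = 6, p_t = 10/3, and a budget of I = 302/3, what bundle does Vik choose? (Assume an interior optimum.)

MU_c = (t−5), MU_t = (c−4).
MRS = (t−5)/(c−4).
Tangency: set MRS = p_c/p_t = 6/(10/3) = 1.8.
So (t − 5)/(c − 4) = 1.8, i.e. (t − 5) = 1.8·(c − 4).
Rewrite the budget in excess-of-subsistence terms: 6·(c − 4) + (10/3)·(t − 5) = 302/3 − 6·4 − (10/3)·5 = 60.
Substituting, 12·(c − 4) = 60, so c − 4 = 5 and c* = 9.
Then t − 5 = 1.8·5 = 9, so t* = 14.

c* = 9, t* = 14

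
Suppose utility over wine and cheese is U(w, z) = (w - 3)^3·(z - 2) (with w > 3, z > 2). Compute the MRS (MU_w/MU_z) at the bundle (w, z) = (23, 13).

MU_w = 3·(w−3)^2·(z−2), MU_z = (w−3)^3.
MRS = (3/1)·(z−2)/(w−3).
At (23, 13): MRS = 1.65.
The indifference curve has slope −1.65 at this bundle.

MRS = 1.65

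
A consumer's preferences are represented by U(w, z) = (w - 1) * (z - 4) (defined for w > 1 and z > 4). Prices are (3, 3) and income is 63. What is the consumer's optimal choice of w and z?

w* = 9, z* = 12

MU_w = (z−4), MU_z = (w−1).
MRS = (z−4)/(w−1).
Tangency: set MRS = p_w/p_z = 3/3 = 1.
So (z − 4)/(w − 1) = 1, i.e. (z − 4) = (w − 1).
Rewrite the budget in excess-of-subsistence terms: 3·(w − 1) + 3·(z − 4) = 63 − 3·1 − 3·4 = 48.
Substituting, 6·(w − 1) = 48, so w − 1 = 8 and w* = 9.
Then z − 4 = 8, so z* = 12.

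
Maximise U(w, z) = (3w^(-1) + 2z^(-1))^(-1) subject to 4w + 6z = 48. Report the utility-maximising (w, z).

For CES with ρ = -1, MRS = (3/2)·(z/w)^2.
Tangency: set MRS = p_w/p_z = 4/6 = 2/3.
So (z/w)^2 = 4/9; taking the square root, z/w = 2/3, i.e. z = (2/3)·w.
Substitute into the budget 4·w + 6·z = 48: 8·w = 48, so w* = 6 and z* = (2/3)·6 = 4.

w* = 6, z* = 4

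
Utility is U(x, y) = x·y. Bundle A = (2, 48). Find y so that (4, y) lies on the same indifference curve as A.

y = 24

U(2, 48) = 96.
Set U(4, y) = 96 and solve.
With x = 4: y = 96/4 = 24.
Check: U(4, 24) = 96.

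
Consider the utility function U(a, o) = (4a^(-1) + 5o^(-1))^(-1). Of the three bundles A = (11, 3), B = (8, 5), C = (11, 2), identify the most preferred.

Bundle B

Evaluate utility at each bundle:
U(A) = 0.493.
U(B) = 0.667.
U(C) = 0.349.
Highest utility is B, so B ≻ A ≻ C.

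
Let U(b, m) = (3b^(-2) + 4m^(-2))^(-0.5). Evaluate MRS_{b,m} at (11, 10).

For CES with ρ = -2, MRS = (3/4)·(m/b)^3.
At (11, 10): MRS = 750/1331.
So at (11, 10) the consumer would give up 750/1331 units of m for one more unit of b.

MRS = 750/1331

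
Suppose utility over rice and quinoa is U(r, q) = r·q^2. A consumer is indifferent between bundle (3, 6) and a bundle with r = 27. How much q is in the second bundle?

U(3, 6) = 108.
Set U(27, q) = 108 and solve.
With r = 27: q^2 = 108/27 = 4; taking the square root, q = 2.
Check: U(27, 2) = 108.

q = 2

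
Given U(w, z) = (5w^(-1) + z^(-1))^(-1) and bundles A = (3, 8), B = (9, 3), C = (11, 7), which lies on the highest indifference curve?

Evaluate utility at each bundle:
U(A) = 0.558.
U(B) = 1.125.
U(C) = 1.674.
Highest utility is C, so C ≻ B ≻ A.

Bundle C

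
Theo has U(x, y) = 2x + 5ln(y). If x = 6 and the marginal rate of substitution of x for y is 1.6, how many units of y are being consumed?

MU_x = 2, MU_y = 5/y.
MRS = 2 ÷ (5/y).
MRS depends only on y: 0.4·y = 1.6 ⇒ y = 1.6/0.4 = 4.

y = 4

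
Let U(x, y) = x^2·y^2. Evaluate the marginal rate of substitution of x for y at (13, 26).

MU_x = 2·x·y^2 and MU_y = 2·x^2·y.
MRS = MU_x/MU_y = y/x.
At (13, 26): MRS = 2.
So at (13, 26) the consumer would give up 2 units of y for one more unit of x.

MRS = 2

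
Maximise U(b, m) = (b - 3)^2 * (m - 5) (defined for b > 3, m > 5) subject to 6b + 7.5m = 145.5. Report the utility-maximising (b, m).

MU_b = 2·(b−3)·(m−5), MU_m = (b−3)^2.
MRS = (2/1)·(m−5)/(b−3).
Tangency: set MRS = p_b/p_m = 6/7.5 = 0.8.
So (2/1)·(m − 5)/(b − 3) = 0.8, i.e. (m − 5) = 0.4·(b − 3).
Rewrite the budget in excess-of-subsistence terms: 6·(b − 3) + 7.5·(m − 5) = 145.5 − 6·3 − 7.5·5 = 90.
Substituting, 9·(b − 3) = 90, so b − 3 = 10 and b* = 13.
Then m − 5 = 0.4·10 = 4, so m* = 9.

b* = 13, m* = 9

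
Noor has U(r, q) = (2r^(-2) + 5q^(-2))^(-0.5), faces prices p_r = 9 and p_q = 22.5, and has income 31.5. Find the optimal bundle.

r* = 1, q* = 1

For CES with ρ = -2, MRS = (2/5)·(q/r)^3.
Tangency: set MRS = p_r/p_q = 9/22.5 = 0.4.
So (q/r)^3 = 1; taking the cube root, q/r = 1, i.e. q = r.
Substitute into the budget 9·r + 22.5·q = 31.5: 31.5·r = 31.5, so r* = 1 and q* = 1.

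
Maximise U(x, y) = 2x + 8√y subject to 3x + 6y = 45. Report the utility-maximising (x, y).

x* = 13, y* = 1

MU_x = 2, MU_y = 8/(2√y).
MRS = 2 ÷ (8/(2√y)).
Tangency: set MRS = p_x/p_y = 3/6 = 0.5.
MRS depends only on y: 0.5·√y = 0.5 ⇒ √y = 0.5/0.5 = 1 ⇒ y* = 1.
From the budget, 3·x = 45 − 6·1 = 39, so x* = 13.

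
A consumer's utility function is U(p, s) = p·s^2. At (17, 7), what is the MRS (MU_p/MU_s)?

MU_p = s^2 and MU_s = 2·p·s.
MRS = MU_p/MU_s = (1/2)·s/p.
At (17, 7): MRS = 7/34.
The indifference curve has slope −7/34 at this bundle.

MRS = 7/34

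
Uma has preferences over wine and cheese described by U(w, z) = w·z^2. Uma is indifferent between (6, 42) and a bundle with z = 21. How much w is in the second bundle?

w = 24

U(6, 42) = 10584.
Set U(w, 21) = 10584 and solve.
With z = 21: 21^2 = 441, so w = 10584/441 = 24.
Check: U(24, 21) = 10584.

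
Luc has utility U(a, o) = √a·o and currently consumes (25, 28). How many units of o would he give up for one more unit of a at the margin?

MRS = 14/25

MU_a = 0.5·a^(-0.5)·o and MU_o = √a.
MRS = MU_a/MU_o = (0.5)·o/a.
At (25, 28): MRS = 14/25.
So at (25, 28) the consumer would give up 14/25 units of o for one more unit of a.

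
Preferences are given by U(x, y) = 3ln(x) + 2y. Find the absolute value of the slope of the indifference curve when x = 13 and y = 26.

MRS = 3/26

MU_x = 3/x, MU_y = 2.
MRS = 3/x ÷ 2.
At (13, 26): MRS = 3/26.
The indifference curve has slope −3/26 at this bundle.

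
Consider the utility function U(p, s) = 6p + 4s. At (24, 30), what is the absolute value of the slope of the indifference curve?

MU_p = 6, MU_s = 4, so MRS = 6/4 = 1.5 at every bundle.
At (24, 30): MRS = 1.5.
The indifference curve has slope −1.5 at this bundle.

MRS = 1.5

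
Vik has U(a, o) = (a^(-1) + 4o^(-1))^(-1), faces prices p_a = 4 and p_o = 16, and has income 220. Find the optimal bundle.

For CES with ρ = -1, MRS = (1/4)·(o/a)^2.
Tangency: set MRS = p_a/p_o = 4/16 = 0.25.
So (o/a)^2 = 1; taking the square root, o/a = 1, i.e. o = a.
Substitute into the budget 4·a + 16·o = 220: 20·a = 220, so a* = 11 and o* = 11.

a* = 11, o* = 11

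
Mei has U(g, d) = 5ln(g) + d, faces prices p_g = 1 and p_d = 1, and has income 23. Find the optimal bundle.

g* = 5, d* = 18

MU_g = 5/g, MU_d = 1.
MRS = 5/g ÷ 1.
Tangency: set MRS = p_g/p_d = 1/1 = 1.
MRS depends only on g: 5/g = 1 ⇒ g* = 5/1 = 5.
From the budget, 1·d = 23 − 1·5 = 18, so d* = 18.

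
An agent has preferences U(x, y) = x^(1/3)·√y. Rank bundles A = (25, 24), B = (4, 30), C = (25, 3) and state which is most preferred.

Bundle A

Evaluate utility at each bundle:
U(A) = 14.325.
U(B) = 8.695.
U(C) = 5.065.
Highest utility is A, so A ≻ B ≻ C.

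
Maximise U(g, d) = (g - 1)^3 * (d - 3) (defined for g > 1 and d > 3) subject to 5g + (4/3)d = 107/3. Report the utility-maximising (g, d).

MU_g = 3·(g−1)^2·(d−3), MU_d = (g−1)^3.
MRS = (3/1)·(d−3)/(g−1).
Tangency: set MRS = p_g/p_d = 5/(4/3) = 3.75.
So (3/1)·(d − 3)/(g − 1) = 3.75, i.e. (d − 3) = 1.25·(g − 1).
Rewrite the budget in excess-of-subsistence terms: 5·(g − 1) + (4/3)·(d − 3) = 107/3 − 5·1 − (4/3)·3 = 80/3.
Substituting, (20/3)·(g − 1) = 80/3, so g − 1 = 4 and g* = 5.
Then d − 3 = 1.25·4 = 5, so d* = 8.

g* = 5, d* = 8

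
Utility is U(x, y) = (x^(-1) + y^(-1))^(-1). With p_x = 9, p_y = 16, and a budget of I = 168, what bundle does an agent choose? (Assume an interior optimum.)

For CES with ρ = -1, MRS = (y/x)^2.
Tangency: set MRS = p_x/p_y = 9/16.
So (y/x)^2 = 9/16; taking the square root, y/x = 0.75, i.e. y = 0.75·x.
Substitute into the budget 9·x + 16·y = 168: 21·x = 168, so x* = 8 and y* = 0.75·8 = 6.

x* = 8, y* = 6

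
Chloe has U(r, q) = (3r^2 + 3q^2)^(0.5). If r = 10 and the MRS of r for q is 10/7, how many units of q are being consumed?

q = 7

For CES with ρ = 2, MRS = (q/r)^(-1).
Setting (q/10)^(-1) = 10/7 gives q/10 = 0.7 and q = 7.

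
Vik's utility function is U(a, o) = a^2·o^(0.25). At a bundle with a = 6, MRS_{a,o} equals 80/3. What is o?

MU_a = 2·a·o^(0.25) and MU_o = 0.25·a^2·o^(-0.75).
MRS = MU_a/MU_o = (8)·o/a.
Substitute a = 6: MRS = o/0.75. Setting o/0.75 = 80/3 gives o = (80/3)·0.75 = 20.

o = 20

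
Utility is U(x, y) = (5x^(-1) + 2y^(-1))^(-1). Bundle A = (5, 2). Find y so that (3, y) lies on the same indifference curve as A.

U depends on (x, y) only through S = 5x^(-1) + 2y^(-1), so equal utility means equal S. At (5, 2): S = 2.
With x = 3: 5·3^(-1) = 5/3, so 2y^(-1) = 2 − 5/3 = 1/3, i.e. y^(-1) = 1/6.
Hence y = 1/(1/6) = 6.
Check: U(3, 6) = 0.5.

y = 6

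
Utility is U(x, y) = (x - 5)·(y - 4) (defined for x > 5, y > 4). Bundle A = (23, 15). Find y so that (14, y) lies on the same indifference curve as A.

y = 26

U(23, 15) = 198.
Set U(14, y) = 198 and solve.
With x = 14: (14 − 5) = 9, so (y − 4) = 198/9 = 22.
So y = 4 + 22 = 26.
Check: U(14, 26) = 198.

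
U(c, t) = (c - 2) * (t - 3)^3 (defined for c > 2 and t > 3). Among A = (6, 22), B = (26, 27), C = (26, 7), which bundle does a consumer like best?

Bundle B

Evaluate utility at each bundle:
U(A) = 27436.
U(B) = 331776.
U(C) = 1536.
Highest utility is B, so B ≻ A ≻ C.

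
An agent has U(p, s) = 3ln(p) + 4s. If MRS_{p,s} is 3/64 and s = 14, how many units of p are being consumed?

p = 16

MU_p = 3/p, MU_s = 4.
MRS = 3/p ÷ 4.
MRS depends only on p: 0.75/p = 3/64 ⇒ p = 0.75/(3/64) = 16.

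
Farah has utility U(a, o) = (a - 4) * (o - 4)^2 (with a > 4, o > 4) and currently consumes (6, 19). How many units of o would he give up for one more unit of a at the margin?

MRS = 3.75

MU_a = (o−4)^2, MU_o = 2·(a−4)·(o−4).
MRS = (1/2)·(o−4)/(a−4).
At (6, 19): MRS = 3.75.
So at (6, 19) the consumer would give up 3.75 units of o for one more unit of a.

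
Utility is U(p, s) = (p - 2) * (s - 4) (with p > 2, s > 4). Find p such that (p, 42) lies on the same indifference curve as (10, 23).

p = 6

U(10, 23) = 152.
Set U(p, 42) = 152 and solve.
With s = 42: (42 − 4) = 38, so (p − 2) = 152/38 = 4.
So p = 2 + 4 = 6.
Check: U(6, 42) = 152.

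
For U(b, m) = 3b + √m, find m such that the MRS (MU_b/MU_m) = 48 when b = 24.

MU_b = 3, MU_m = 1/(2√m).
MRS = 3 ÷ (1/(2√m)).
MRS depends only on m: 6·√m = 48 ⇒ √m = 48/6 = 8 ⇒ m = 64.

m = 64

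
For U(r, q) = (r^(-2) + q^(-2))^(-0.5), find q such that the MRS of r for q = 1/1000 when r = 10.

q = 1

For CES with ρ = -2, MRS = (q/r)^3.
Setting (q/10)^3 = 1/1000 gives q/10 = 0.1 and q = 1.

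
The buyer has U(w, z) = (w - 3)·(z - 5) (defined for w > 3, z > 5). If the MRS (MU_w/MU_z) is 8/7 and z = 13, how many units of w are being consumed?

w = 10

MU_w = (z−5), MU_z = (w−3).
MRS = (z−5)/(w−3).
Substitute z = 13: MRS = 8/(w − 3). Setting this equal to 8/7 gives w − 3 = 8/(8/7) = 7, so w = 10.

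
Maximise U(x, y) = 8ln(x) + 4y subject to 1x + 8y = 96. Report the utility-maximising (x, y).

x* = 16, y* = 10

MU_x = 8/x, MU_y = 4.
MRS = 8/x ÷ 4.
Tangency: set MRS = p_x/p_y = 1/8 = 0.125.
MRS depends only on x: 2/x = 0.125 ⇒ x* = 2/0.125 = 16.
From the budget, 8·y = 96 − 1·16 = 80, so y* = 10.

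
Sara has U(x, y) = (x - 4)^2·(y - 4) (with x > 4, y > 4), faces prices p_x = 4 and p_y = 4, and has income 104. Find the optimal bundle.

x* = 16, y* = 10

MU_x = 2·(x−4)·(y−4), MU_y = (x−4)^2.
MRS = (2/1)·(y−4)/(x−4).
Tangency: set MRS = p_x/p_y = 4/4 = 1.
So (2/1)·(y − 4)/(x − 4) = 1, i.e. (y − 4) = 0.5·(x − 4).
Rewrite the budget in excess-of-subsistence terms: 4·(x − 4) + 4·(y − 4) = 104 − 4·4 − 4·4 = 72.
Substituting, 6·(x − 4) = 72, so x − 4 = 12 and x* = 16.
Then y − 4 = 0.5·12 = 6, so y* = 10.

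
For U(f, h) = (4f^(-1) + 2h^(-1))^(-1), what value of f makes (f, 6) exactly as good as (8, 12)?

f = 12

U depends on (f, h) only through S = 4f^(-1) + 2h^(-1), so equal utility means equal S. At (8, 12): S = 2/3.
With h = 6: 2·6^(-1) = 1/3, so 4f^(-1) = 2/3 − 1/3 = 1/3, i.e. f^(-1) = 1/12.
Hence f = 1/(1/12) = 12.
Check: U(12, 6) = 1.5.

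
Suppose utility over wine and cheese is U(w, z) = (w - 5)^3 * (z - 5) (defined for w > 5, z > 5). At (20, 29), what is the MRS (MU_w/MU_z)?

MRS = 4.8

MU_w = 3·(w−5)^2·(z−5), MU_z = (w−5)^3.
MRS = (3/1)·(z−5)/(w−5).
At (20, 29): MRS = 4.8.
The indifference curve has slope −4.8 at this bundle.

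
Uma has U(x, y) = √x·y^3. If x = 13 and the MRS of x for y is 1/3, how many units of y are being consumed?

MU_x = 0.5·x^(-0.5)·y^3 and MU_y = 3·√x·y^2.
MRS = MU_x/MU_y = (1/6)·y/x.
Substitute x = 13: MRS = y/78. Setting y/78 = 1/3 gives y = (1/3)·78 = 26.

y = 26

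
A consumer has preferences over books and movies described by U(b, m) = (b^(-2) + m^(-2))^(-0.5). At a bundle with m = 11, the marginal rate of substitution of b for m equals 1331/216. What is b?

b = 6

For CES with ρ = -2, MRS = (m/b)^3.
Setting (11/b)^3 = 1331/216 gives 11/b = 11/6 and b = 6.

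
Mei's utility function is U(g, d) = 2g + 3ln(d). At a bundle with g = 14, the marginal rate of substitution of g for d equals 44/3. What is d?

d = 22

MU_g = 2, MU_d = 3/d.
MRS = 2 ÷ (3/d).
MRS depends only on d: (2/3)·d = 44/3 ⇒ d = (44/3)/(2/3) = 22.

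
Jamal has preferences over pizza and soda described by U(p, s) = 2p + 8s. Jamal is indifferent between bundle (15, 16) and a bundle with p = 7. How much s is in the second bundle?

U(15, 16) = 158.
Set U(7, s) = 158 and solve.
2·7 + 8s = 158 ⇒ 8s = 144 ⇒ s = 18.
Check: U(7, 18) = 158.

s = 18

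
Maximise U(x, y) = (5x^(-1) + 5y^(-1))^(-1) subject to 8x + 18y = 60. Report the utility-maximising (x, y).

x* = 3, y* = 2

For CES with ρ = -1, MRS = (y/x)^2.
Tangency: set MRS = p_x/p_y = 8/18 = 4/9.
So (y/x)^2 = 4/9; taking the square root, y/x = 2/3, i.e. y = (2/3)·x.
Substitute into the budget 8·x + 18·y = 60: 20·x = 60, so x* = 3 and y* = (2/3)·3 = 2.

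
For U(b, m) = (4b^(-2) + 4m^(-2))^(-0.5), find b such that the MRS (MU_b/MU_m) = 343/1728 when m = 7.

For CES with ρ = -2, MRS = (m/b)^3.
Setting (7/b)^3 = 343/1728 gives 7/b = 7/12 and b = 12.

b = 12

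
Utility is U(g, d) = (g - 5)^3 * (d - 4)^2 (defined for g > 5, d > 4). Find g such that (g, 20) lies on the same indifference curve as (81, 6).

U(81, 6) = 1755904.
Set U(g, 20) = 1755904 and solve.
With d = 20: (20 − 4)^2 = 256, so (g − 5)^3 = 1755904/256 = 6859.
Taking the cube root (with g > 5): g − 5 = 19, so g = 24.
Check: U(24, 20) = 1755904.

g = 24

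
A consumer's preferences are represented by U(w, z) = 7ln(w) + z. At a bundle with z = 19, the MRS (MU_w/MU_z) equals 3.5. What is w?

MU_w = 7/w, MU_z = 1.
MRS = 7/w ÷ 1.
MRS depends only on w: 7/w = 3.5 ⇒ w = 7/3.5 = 2.

w = 2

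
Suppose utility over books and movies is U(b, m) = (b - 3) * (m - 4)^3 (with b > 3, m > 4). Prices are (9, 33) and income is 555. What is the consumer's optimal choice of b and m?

MU_b = (m−4)^3, MU_m = 3·(b−3)·(m−4)^2.
MRS = (1/3)·(m−4)/(b−3).
Tangency: set MRS = p_b/p_m = 9/33 = 3/11.
So (1/3)·(m − 4)/(b − 3) = 3/11, i.e. (m − 4) = (9/11)·(b − 3).
Rewrite the budget in excess-of-subsistence terms: 9·(b − 3) + 33·(m − 4) = 555 − 9·3 − 33·4 = 396.
Substituting, 36·(b − 3) = 396, so b − 3 = 11 and b* = 14.
Then m − 4 = (9/11)·11 = 9, so m* = 13.

b* = 14, m* = 13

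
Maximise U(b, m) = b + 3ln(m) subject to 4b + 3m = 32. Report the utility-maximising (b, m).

MU_b = 1, MU_m = 3/m.
MRS = 1 ÷ (3/m).
Tangency: set MRS = p_b/p_m = 4/3.
MRS depends only on m: (1/3)·m = 4/3 ⇒ m* = (4/3)/(1/3) = 4.
From the budget, 4·b = 32 − 3·4 = 20, so b* = 5.

b* = 5, m* = 4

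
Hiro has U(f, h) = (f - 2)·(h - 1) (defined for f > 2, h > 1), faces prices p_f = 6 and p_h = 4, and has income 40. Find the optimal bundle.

MU_f = (h−1), MU_h = (f−2).
MRS = (h−1)/(f−2).
Tangency: set MRS = p_f/p_h = 6/4 = 1.5.
So (h − 1)/(f − 2) = 1.5, i.e. (h − 1) = 1.5·(f − 2).
Rewrite the budget in excess-of-subsistence terms: 6·(f − 2) + 4·(h − 1) = 40 − 6·2 − 4·1 = 24.
Substituting, 12·(f − 2) = 24, so f − 2 = 2 and f* = 4.
Then h − 1 = 1.5·2 = 3, so h* = 4.

f* = 4, h* = 4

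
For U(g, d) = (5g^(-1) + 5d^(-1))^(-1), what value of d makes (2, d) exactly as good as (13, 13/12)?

d = 2

U depends on (g, d) only through S = 5g^(-1) + 5d^(-1), so equal utility means equal S. At (13, 13/12): S = 5.
With g = 2: 5·2^(-1) = 2.5, so 5d^(-1) = 5 − 2.5 = 2.5, i.e. d^(-1) = 0.5.
Hence d = 1/0.5 = 2.
Check: U(2, 2) = 0.2.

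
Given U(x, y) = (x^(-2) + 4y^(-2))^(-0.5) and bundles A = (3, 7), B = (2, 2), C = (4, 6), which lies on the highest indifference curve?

Bundle C

Evaluate utility at each bundle:
U(A) = 2.278.
U(B) = 0.894.
U(C) = 2.400.
Highest utility is C, so C ≻ A ≻ B.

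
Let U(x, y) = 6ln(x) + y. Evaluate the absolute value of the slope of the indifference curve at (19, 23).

MU_x = 6/x, MU_y = 1.
MRS = 6/x ÷ 1.
At (19, 23): MRS = 6/19.
The indifference curve has slope −6/19 at this bundle.

MRS = 6/19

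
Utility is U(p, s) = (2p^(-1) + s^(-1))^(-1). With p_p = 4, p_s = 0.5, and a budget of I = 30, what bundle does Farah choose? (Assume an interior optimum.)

For CES with ρ = -1, MRS = (2/1)·(s/p)^2.
Tangency: set MRS = p_p/p_s = 4/0.5 = 8.
So (s/p)^2 = 4; taking the square root, s/p = 2, i.e. s = 2·p.
Substitute into the budget 4·p + 0.5·s = 30: 5·p = 30, so p* = 6 and s* = 2·6 = 12.

p* = 6, s* = 12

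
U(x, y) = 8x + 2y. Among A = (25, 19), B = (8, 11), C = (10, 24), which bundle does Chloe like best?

Evaluate utility at each bundle:
U(A) = 238.
U(B) = 86.
U(C) = 128.
Highest utility is A, so A ≻ C ≻ B.

Bundle A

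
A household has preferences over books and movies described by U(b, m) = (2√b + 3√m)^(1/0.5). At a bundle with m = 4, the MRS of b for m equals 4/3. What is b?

For CES with ρ = 0.5, MRS = (2/3)·√(m/b).
Setting (2/3)·√(4/b) = 4/3 gives √(4/b) = 2, so 4/b = 4 and b = 1.

b = 1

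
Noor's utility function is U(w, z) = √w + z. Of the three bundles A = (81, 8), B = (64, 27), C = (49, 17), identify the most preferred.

Bundle B

Evaluate utility at each bundle:
U(A) = 17.000.
U(B) = 35.000.
U(C) = 24.000.
Highest utility is B, so B ≻ C ≻ A.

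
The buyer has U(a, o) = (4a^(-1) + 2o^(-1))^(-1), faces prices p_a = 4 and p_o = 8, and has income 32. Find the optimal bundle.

a* = 4, o* = 2

For CES with ρ = -1, MRS = (4/2)·(o/a)^2.
Tangency: set MRS = p_a/p_o = 4/8 = 0.5.
So (o/a)^2 = 0.25; taking the square root, o/a = 0.5, i.e. o = 0.5·a.
Substitute into the budget 4·a + 8·o = 32: 8·a = 32, so a* = 4 and o* = 0.5·4 = 2.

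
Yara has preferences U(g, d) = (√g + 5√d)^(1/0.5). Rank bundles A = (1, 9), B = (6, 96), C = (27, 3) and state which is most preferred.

Bundle B

Evaluate utility at each bundle:
U(A) = 256.000.
U(B) = 2646.000.
U(C) = 192.000.
Highest utility is B, so B ≻ A ≻ C.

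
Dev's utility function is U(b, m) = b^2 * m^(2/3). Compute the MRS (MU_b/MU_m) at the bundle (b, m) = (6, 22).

MRS = 11

MU_b = 2·b·m^(2/3) and MU_m = 2/3·b^2·m^(-1/3).
MRS = MU_b/MU_m = (3)·m/b.
At (6, 22): MRS = 11.
That is, one extra unit of b is worth 11 units of m at the margin.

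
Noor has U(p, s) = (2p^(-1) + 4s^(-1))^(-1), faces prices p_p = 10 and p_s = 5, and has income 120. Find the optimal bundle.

p* = 6, s* = 12

For CES with ρ = -1, MRS = (2/4)·(s/p)^2.
Tangency: set MRS = p_p/p_s = 10/5 = 2.
So (s/p)^2 = 4; taking the square root, s/p = 2, i.e. s = 2·p.
Substitute into the budget 10·p + 5·s = 120: 20·p = 120, so p* = 6 and s* = 2·6 = 12.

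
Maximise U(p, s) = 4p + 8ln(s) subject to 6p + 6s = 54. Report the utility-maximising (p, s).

p* = 7, s* = 2

MU_p = 4, MU_s = 8/s.
MRS = 4 ÷ (8/s).
Tangency: set MRS = p_p/p_s = 6/6 = 1.
MRS depends only on s: 0.5·s = 1 ⇒ s* = 1/0.5 = 2.
From the budget, 6·p = 54 − 6·2 = 42, so p* = 7.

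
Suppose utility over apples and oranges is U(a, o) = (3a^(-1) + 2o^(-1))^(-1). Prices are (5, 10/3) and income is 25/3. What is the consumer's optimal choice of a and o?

a* = 1, o* = 1

For CES with ρ = -1, MRS = (3/2)·(o/a)^2.
Tangency: set MRS = p_a/p_o = 5/(10/3) = 1.5.
So (o/a)^2 = 1; taking the square root, o/a = 1, i.e. o = a.
Substitute into the budget 5·a + (10/3)·o = 25/3: (25/3)·a = 25/3, so a* = 1 and o* = 1.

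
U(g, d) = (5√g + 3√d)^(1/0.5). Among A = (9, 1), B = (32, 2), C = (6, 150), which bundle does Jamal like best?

Evaluate utility at each bundle:
U(A) = 324.000.
U(B) = 1058.000.
U(C) = 2400.000.
Highest utility is C, so C ≻ B ≻ A.

Bundle C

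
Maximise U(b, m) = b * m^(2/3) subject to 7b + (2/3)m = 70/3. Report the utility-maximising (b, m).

b* = 2, m* = 14

MU_b = m^(2/3) and MU_m = 2/3·b·m^(-1/3).
MRS = MU_b/MU_m = (1.5)·m/b.
Tangency: set MRS = p_b/p_m = 7/(2/3) = 10.5.
So (1.5)·m/b = 10.5, i.e. m = 7·b.
Substitute into the budget 7·b + (2/3)·m = 70/3: (35/3)·b = 70/3, so b* = 2.
Then m* = 7·2 = 14.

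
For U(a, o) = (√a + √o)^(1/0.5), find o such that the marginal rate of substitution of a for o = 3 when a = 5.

o = 45

For CES with ρ = 0.5, MRS = √(o/a).
Setting √(o/5) = 3 gives o/5 = 9 and o = 45.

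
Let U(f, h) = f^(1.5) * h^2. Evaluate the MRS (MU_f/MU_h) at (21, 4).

MRS = 1/7

MU_f = 1.5·√f·h^2 and MU_h = 2·f^(1.5)·h.
MRS = MU_f/MU_h = (0.75)·h/f.
At (21, 4): MRS = 1/7.
The indifference curve has slope −1/7 at this bundle.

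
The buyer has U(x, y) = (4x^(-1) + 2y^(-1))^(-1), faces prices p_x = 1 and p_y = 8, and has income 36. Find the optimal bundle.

x* = 12, y* = 3

For CES with ρ = -1, MRS = (4/2)·(y/x)^2.
Tangency: set MRS = p_x/p_y = 1/8 = 0.125.
So (y/x)^2 = 1/16; taking the square root, y/x = 0.25, i.e. y = 0.25·x.
Substitute into the budget 1·x + 8·y = 36: 3·x = 36, so x* = 12 and y* = 0.25·12 = 3.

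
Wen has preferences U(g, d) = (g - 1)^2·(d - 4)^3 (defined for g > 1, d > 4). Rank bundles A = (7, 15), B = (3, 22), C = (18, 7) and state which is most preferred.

Bundle A

Evaluate utility at each bundle:
U(A) = 47916.
U(B) = 23328.
U(C) = 7803.
Highest utility is A, so A ≻ B ≻ C.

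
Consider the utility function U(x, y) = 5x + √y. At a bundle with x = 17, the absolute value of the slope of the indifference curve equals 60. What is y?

MU_x = 5, MU_y = 1/(2√y).
MRS = 5 ÷ (1/(2√y)).
MRS depends only on y: 10·√y = 60 ⇒ √y = 60/10 = 6 ⇒ y = 36.

y = 36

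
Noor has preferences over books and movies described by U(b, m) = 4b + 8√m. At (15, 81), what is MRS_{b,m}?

MU_b = 4, MU_m = 8/(2√m).
MRS = 4 ÷ (8/(2√m)).
At (15, 81): MRS = 9.
That is, one extra unit of b is worth 9 units of m at the margin.

MRS = 9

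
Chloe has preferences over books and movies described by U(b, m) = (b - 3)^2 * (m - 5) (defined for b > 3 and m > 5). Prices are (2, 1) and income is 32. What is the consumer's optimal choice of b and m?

b* = 10, m* = 12

MU_b = 2·(b−3)·(m−5), MU_m = (b−3)^2.
MRS = (2/1)·(m−5)/(b−3).
Tangency: set MRS = p_b/p_m = 2/1 = 2.
So (2/1)·(m − 5)/(b − 3) = 2, i.e. (m − 5) = (b − 3).
Rewrite the budget in excess-of-subsistence terms: 2·(b − 3) + 1·(m − 5) = 32 − 2·3 − 1·5 = 21.
Substituting, 3·(b − 3) = 21, so b − 3 = 7 and b* = 10.
Then m − 5 = 7, so m* = 12.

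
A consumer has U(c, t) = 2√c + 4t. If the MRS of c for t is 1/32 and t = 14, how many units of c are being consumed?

c = 64

MU_c = 2/(2√c), MU_t = 4.
MRS = 2/(2√c) ÷ 4.
MRS depends only on c: 0.25/√c = 1/32 ⇒ √c = 0.25/(1/32) = 8 ⇒ c = 64.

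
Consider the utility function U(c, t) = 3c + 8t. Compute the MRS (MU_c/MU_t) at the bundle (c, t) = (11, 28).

MU_c = 3, MU_t = 8, so MRS = 3/8 = 0.375 at every bundle.
At (11, 28): MRS = 0.375.
The indifference curve has slope −0.375 at this bundle.

MRS = 0.375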